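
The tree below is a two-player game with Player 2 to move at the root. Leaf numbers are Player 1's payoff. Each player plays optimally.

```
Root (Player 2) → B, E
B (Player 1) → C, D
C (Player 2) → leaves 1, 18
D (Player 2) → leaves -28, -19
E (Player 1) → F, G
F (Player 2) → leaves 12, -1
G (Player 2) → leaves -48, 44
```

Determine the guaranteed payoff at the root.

C (Player 2): min(1, 18) = 1
D (Player 2): min(-28, -19) = -28
B (Player 1): max(1, -28) = 1
F (Player 2): min(12, -1) = -1
G (Player 2): min(-48, 44) = -48
E (Player 1): max(-1, -48) = -1
Root (Player 2): min(1, -1) = -1

-1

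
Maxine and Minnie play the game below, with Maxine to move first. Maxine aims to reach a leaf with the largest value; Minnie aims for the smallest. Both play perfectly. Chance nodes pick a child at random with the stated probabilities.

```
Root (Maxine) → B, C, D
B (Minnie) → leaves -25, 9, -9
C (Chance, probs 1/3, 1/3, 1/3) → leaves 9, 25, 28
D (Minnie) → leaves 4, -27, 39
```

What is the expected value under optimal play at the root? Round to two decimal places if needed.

20.67

B (Minnie): min(-25, 9, -9) = -25
C (Chance): 1/3·9 + 1/3·25 + 1/3·28 = 20.67
D (Minnie): min(4, -27, 39) = -27
Root (Maxine): max(-25, 20.67, -27) = 20.67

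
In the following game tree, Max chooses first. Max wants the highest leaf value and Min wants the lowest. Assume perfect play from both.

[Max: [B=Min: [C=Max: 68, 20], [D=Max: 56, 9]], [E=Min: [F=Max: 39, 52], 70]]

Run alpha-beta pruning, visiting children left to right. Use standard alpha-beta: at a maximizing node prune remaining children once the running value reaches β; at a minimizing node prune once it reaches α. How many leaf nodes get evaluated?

C [α=-∞,β=+∞]: v=68
D [α=-∞,β=68]: v=56
B [α=-∞,β=+∞]: v=56
F [α=56,β=+∞]: v=52
E [α=56,β=+∞]: v=52 after child 1 ≤ α → α-cutoff, skip 1
Root [α=-∞,β=+∞]: v=56
Leaves evaluated: 6 of 7.

6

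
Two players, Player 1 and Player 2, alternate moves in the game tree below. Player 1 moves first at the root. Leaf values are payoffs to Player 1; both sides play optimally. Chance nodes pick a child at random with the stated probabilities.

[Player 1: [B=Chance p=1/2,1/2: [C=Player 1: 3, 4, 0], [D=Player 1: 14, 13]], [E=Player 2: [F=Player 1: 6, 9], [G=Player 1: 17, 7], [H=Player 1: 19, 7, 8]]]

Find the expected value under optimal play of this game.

C (Player 1): max(3, 4, 0) = 4
D (Player 1): max(14, 13) = 14
B (Chance): 1/2·4 + 1/2·14 = 9
F (Player 1): max(6, 9) = 9
G (Player 1): max(17, 7) = 17
H (Player 1): max(19, 7, 8) = 19
E (Player 2): min(9, 17, 19) = 9
Root (Player 1): max(9, 9) = 9

9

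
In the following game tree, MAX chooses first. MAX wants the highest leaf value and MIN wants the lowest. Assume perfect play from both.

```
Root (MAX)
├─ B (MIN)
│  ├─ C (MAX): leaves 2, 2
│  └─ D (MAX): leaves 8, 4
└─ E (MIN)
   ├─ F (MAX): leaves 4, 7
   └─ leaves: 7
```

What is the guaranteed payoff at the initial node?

7

C (MAX): max(2, 2) = 2
D (MAX): max(8, 4) = 8
B (MIN): min(2, 8) = 2
F (MAX): max(4, 7) = 7
E (MIN): min(7, 7) = 7
Root (MAX): max(2, 7) = 7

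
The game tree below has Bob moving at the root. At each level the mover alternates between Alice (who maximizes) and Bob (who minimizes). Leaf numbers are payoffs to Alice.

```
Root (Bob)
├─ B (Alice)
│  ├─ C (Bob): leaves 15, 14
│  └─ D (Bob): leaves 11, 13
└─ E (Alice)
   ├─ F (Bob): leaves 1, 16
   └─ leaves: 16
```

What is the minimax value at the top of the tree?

C (Bob): min(15, 14) = 14
D (Bob): min(11, 13) = 11
B (Alice): max(14, 11) = 14
F (Bob): min(1, 16) = 1
E (Alice): max(1, 16) = 16
Root (Bob): min(14, 16) = 14

14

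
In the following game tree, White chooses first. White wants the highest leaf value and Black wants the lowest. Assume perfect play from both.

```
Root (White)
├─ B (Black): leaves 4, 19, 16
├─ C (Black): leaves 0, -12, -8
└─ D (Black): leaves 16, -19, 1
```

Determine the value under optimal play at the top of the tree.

4

B (Black): min(4, 19, 16) = 4
C (Black): min(0, -12, -8) = -12
D (Black): min(16, -19, 1) = -19
Root (White): max(4, -12, -19) = 4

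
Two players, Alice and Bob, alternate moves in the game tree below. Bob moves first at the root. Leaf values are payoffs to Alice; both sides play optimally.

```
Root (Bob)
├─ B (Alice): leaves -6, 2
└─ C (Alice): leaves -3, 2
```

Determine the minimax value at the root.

B (Alice): max(-6, 2) = 2
C (Alice): max(-3, 2) = 2
Root (Bob): min(2, 2) = 2

2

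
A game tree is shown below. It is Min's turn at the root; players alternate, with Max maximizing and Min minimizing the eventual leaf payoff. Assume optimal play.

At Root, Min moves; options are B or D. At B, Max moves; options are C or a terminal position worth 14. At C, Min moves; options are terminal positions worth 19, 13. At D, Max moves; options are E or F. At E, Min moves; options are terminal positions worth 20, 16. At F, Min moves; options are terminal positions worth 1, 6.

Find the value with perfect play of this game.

C (Min): min(19, 13) = 13
B (Max): max(13, 14) = 14
E (Min): min(20, 16) = 16
F (Min): min(1, 6) = 1
D (Max): max(16, 1) = 16
Root (Min): min(14, 16) = 14

14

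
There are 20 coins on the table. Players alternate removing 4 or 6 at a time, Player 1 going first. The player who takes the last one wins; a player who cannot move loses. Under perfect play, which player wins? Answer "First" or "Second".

Second

i:   0  1  2  3  4  5  6  7  8  9 10 11 12 13 14 15 16 17 18 19 20
     L  L  L  L  W  W  W  W  W  W  L  L  L  L  W  W  W  W  W  W  L
Position 20 is L, so the second player wins.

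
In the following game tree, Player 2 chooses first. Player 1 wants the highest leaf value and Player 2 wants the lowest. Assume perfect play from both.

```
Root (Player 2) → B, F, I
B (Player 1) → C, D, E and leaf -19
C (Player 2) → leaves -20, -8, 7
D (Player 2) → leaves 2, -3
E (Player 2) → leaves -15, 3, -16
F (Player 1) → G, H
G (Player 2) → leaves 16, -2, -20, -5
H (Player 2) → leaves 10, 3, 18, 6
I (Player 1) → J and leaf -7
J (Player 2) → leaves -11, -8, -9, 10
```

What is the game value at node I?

-7

J: min(-11, -8, -9, 10) = -11
I: max(-11, -7) = -7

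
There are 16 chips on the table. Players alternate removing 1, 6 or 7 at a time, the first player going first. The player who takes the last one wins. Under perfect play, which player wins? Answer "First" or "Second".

Compute winning (W) and losing (L) positions by backward induction:
i:   0  1  2  3  4  5  6  7  8  9 10 11 12 13 14 15 16
     L  W  L  W  L  W  W  W  W  W  W  W  L  W  L  W  L
Position 16 is L, so the second player wins.

Second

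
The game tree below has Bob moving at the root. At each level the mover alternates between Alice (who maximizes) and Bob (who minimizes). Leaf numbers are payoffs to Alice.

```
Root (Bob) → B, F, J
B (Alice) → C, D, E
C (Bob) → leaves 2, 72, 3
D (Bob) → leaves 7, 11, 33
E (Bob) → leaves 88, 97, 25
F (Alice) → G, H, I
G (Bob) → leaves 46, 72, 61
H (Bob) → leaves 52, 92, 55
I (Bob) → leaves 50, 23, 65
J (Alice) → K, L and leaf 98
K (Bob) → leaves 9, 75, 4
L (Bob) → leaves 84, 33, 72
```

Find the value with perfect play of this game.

25

C (Bob): min(2, 72, 3) = 2
D (Bob): min(7, 11, 33) = 7
E (Bob): min(88, 97, 25) = 25
B (Alice): max(2, 7, 25) = 25
G (Bob): min(46, 72, 61) = 46
H (Bob): min(52, 92, 55) = 52
I (Bob): min(50, 23, 65) = 23
F (Alice): max(46, 52, 23) = 52
K (Bob): min(9, 75, 4) = 4
L (Bob): min(84, 33, 72) = 33
J (Alice): max(4, 33, 98) = 98
Root (Bob): min(25, 52, 98) = 25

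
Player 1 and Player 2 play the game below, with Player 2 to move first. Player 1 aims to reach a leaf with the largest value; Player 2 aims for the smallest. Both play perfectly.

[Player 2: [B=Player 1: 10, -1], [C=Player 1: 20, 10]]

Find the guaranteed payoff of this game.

B (Player 1): max(10, -1) = 10
C (Player 1): max(20, 10) = 20
Root (Player 2): min(10, 20) = 10

10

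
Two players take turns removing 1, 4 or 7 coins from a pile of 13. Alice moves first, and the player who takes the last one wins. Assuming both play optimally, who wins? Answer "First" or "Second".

Compute winning (W) and losing (L) positions by backward induction:
i:   0  1  2  3  4  5  6  7  8  9 10 11 12 13
     L  W  L  W  W  L  W  W  L  W  L  W  W  L
Position 13 is L, so the second player wins.

Second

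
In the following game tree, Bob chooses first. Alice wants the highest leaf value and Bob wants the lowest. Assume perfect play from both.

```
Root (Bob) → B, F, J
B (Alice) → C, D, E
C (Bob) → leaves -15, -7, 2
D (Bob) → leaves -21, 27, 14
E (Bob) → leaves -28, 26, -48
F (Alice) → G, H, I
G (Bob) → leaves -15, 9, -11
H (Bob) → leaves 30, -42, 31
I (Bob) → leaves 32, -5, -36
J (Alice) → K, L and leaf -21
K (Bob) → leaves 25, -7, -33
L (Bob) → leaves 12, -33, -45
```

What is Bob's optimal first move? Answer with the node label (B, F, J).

C (Bob): min(-15, -7, 2) = -15
D (Bob): min(-21, 27, 14) = -21
E (Bob): min(-28, 26, -48) = -48
B (Alice): max(-15, -21, -48) = -15
G (Bob): min(-15, 9, -11) = -15
H (Bob): min(30, -42, 31) = -42
I (Bob): min(32, -5, -36) = -36
F (Alice): max(-15, -42, -36) = -15
K (Bob): min(25, -7, -33) = -33
L (Bob): min(12, -33, -45) = -45
J (Alice): max(-33, -45, -21) = -21
Root (Bob): min(-15, -15, -21) = -21
Bob picks the child with the lowest value: J (value -21).

J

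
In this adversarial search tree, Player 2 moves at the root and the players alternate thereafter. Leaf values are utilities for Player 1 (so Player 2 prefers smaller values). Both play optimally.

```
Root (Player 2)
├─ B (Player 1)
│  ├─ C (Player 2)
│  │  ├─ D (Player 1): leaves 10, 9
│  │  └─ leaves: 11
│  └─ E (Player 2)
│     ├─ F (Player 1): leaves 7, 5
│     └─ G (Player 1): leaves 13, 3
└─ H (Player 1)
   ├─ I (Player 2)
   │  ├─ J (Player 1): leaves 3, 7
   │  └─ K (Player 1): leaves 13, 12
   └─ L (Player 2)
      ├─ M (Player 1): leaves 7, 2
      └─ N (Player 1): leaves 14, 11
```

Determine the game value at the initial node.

D (Player 1): max(10, 9) = 10
C (Player 2): min(10, 11) = 10
F (Player 1): max(7, 5) = 7
G (Player 1): max(13, 3) = 13
E (Player 2): min(7, 13) = 7
B (Player 1): max(10, 7) = 10
J (Player 1): max(3, 7) = 7
K (Player 1): max(13, 12) = 13
I (Player 2): min(7, 13) = 7
M (Player 1): max(7, 2) = 7
N (Player 1): max(14, 11) = 14
L (Player 2): min(7, 14) = 7
H (Player 1): max(7, 7) = 7
Root (Player 2): min(10, 7) = 7

7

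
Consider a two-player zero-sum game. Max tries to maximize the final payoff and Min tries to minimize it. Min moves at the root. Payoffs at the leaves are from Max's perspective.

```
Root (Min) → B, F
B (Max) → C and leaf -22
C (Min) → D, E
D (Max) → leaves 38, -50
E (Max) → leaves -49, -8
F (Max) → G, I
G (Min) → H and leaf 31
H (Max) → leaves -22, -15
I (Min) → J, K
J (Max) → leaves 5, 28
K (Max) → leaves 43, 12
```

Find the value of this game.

D (Max): max(38, -50) = 38
E (Max): max(-49, -8) = -8
C (Min): min(38, -8) = -8
B (Max): max(-8, -22) = -8
H (Max): max(-22, -15) = -15
G (Min): min(-15, 31) = -15
J (Max): max(5, 28) = 28
K (Max): max(43, 12) = 43
I (Min): min(28, 43) = 28
F (Max): max(-15, 28) = 28
Root (Min): min(-8, 28) = -8

-8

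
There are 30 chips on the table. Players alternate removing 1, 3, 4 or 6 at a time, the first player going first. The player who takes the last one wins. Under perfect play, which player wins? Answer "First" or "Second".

Second

Mark each pile size as W (mover wins) or L (mover loses):
i:   0  1  2  3  4  5  6  7  8  9 10 11 12 13 14 15 16 17 18 19 20 21 22 23 24 25 26 27 28 29 30
     L  W  L  W  W  W  W  L  W  L  W  W  W  W  L  W  L  W  W  W  W  L  W  L  W  W  W  W  L  W  L
Position 30 is L, so the second player wins.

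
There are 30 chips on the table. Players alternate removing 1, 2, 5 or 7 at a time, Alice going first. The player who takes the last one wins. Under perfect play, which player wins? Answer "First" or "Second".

Compute winning (W) and losing (L) positions by backward induction:
i:   0  1  2  3  4  5  6  7  8  9 10 11 12 13 14 15 16 17 18 19 20 21 22 23 24 25 26 27 28 29 30
     L  W  W  L  W  W  L  W  W  L  W  W  L  W  W  L  W  W  L  W  W  L  W  W  L  W  W  L  W  W  L
Position 30 is L, so the second player wins.

Second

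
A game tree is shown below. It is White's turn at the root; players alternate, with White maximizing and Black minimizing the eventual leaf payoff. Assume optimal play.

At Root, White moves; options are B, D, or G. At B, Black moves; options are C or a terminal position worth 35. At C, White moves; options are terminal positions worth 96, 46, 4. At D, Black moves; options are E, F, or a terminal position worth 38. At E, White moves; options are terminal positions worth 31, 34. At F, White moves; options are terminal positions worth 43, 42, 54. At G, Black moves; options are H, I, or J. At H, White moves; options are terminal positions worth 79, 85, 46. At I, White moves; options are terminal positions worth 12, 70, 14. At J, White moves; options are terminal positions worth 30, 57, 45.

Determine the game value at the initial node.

57

C (White): max(96, 46, 4) = 96
B (Black): min(96, 35) = 35
E (White): max(31, 34) = 34
F (White): max(43, 42, 54) = 54
D (Black): min(34, 54, 38) = 34
H (White): max(79, 85, 46) = 85
I (White): max(12, 70, 14) = 70
J (White): max(30, 57, 45) = 57
G (Black): min(85, 70, 57) = 57
Root (White): max(35, 34, 57) = 57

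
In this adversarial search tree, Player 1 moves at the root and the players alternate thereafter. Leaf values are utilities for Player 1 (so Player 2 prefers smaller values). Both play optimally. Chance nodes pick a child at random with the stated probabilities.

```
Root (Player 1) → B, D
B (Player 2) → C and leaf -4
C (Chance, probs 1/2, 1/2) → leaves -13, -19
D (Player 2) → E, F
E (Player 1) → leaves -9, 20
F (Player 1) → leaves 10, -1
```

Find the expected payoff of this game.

C (Chance): 1/2·-13 + 1/2·-19 = -16
B (Player 2): min(-16, -4) = -16
E (Player 1): max(-9, 20) = 20
F (Player 1): max(10, -1) = 10
D (Player 2): min(20, 10) = 10
Root (Player 1): max(-16, 10) = 10

10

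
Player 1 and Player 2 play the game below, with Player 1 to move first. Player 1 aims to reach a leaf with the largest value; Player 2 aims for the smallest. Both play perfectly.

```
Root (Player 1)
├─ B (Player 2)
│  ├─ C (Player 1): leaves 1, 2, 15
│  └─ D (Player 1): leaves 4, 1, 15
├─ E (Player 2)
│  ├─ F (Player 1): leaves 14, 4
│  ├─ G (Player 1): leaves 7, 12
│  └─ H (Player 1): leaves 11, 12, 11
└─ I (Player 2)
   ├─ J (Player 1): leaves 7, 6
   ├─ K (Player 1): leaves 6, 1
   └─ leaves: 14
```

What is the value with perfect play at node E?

F: max(14, 4) = 14
G: max(7, 12) = 12
H: max(11, 12, 11) = 12
E: min(14, 12, 12) = 12

12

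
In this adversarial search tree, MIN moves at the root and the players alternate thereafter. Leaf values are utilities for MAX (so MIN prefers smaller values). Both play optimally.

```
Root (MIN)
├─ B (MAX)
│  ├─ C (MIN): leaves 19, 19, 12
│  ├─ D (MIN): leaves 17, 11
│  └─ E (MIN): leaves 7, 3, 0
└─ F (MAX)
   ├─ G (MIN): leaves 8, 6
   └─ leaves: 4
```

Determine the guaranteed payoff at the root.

6

C (MIN): min(19, 19, 12) = 12
D (MIN): min(17, 11) = 11
E (MIN): min(7, 3, 0) = 0
B (MAX): max(12, 11, 0) = 12
G (MIN): min(8, 6) = 6
F (MAX): max(6, 4) = 6
Root (MIN): min(12, 6) = 6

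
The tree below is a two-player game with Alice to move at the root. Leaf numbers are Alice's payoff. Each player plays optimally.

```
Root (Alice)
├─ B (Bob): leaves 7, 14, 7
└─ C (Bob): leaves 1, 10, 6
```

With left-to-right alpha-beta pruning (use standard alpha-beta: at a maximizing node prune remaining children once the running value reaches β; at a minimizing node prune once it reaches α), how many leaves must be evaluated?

B [α=-∞,β=+∞]: v=7
C [α=7,β=+∞]: v=1 after child 1 ≤ α → α-cutoff, skip 2
Root [α=-∞,β=+∞]: v=7
Leaves evaluated: 4 of 6.

4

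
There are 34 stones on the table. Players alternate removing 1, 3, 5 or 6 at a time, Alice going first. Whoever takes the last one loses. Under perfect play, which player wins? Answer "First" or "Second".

i:   0  1  2  3  4  5  6  7  8  9 10 11 12 13 14 15 16 17 18 19 20 21 22 23 24 25 26 27 28 29 30 31 32 33 34
     W  L  W  L  W  L  W  W  W  W  W  W  L  W  L  W  L  W  W  W  W  W  W  L  W  L  W  L  W  W  W  W  W  W  L
Position 34 is L, so the second player wins.

Second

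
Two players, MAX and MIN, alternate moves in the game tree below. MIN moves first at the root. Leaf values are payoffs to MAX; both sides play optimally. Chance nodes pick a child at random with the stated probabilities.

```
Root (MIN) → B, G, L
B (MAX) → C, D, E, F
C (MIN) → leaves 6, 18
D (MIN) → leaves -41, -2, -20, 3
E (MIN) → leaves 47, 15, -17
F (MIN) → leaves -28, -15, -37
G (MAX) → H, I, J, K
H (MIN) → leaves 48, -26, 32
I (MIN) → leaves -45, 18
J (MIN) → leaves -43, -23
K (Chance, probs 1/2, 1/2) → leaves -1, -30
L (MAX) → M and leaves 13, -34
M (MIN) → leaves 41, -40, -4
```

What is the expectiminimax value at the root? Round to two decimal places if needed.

C (MIN): min(6, 18) = 6
D (MIN): min(-41, -2, -20, 3) = -41
E (MIN): min(47, 15, -17) = -17
F (MIN): min(-28, -15, -37) = -37
B (MAX): max(6, -41, -17, -37) = 6
H (MIN): min(48, -26, 32) = -26
I (MIN): min(-45, 18) = -45
J (MIN): min(-43, -23) = -43
K (Chance): 1/2·-1 + 1/2·-30 = -15.5
G (MAX): max(-26, -45, -43, -15.5) = -15.5
M (MIN): min(41, -40, -4) = -40
L (MAX): max(-40, 13, -34) = 13
Root (MIN): min(6, -15.5, 13) = -15.5

-15.5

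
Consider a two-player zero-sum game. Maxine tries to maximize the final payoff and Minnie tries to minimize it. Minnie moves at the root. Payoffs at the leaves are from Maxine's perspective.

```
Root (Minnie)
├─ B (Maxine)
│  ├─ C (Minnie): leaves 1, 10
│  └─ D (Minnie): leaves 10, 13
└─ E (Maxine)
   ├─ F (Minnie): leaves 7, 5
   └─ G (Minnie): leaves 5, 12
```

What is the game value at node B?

C: min(1, 10) = 1
D: min(10, 13) = 10
B: max(1, 10) = 10

10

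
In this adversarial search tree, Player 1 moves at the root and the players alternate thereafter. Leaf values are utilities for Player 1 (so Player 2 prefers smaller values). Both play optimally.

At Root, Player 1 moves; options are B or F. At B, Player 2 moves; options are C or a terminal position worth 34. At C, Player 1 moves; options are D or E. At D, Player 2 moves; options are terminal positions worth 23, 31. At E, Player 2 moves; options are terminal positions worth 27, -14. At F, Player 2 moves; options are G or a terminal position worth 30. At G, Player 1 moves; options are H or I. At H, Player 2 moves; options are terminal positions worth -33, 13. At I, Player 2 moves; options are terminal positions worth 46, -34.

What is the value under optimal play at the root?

23

D (Player 2): min(23, 31) = 23
E (Player 2): min(27, -14) = -14
C (Player 1): max(23, -14) = 23
B (Player 2): min(23, 34) = 23
H (Player 2): min(-33, 13) = -33
I (Player 2): min(46, -34) = -34
G (Player 1): max(-33, -34) = -33
F (Player 2): min(-33, 30) = -33
Root (Player 1): max(23, -33) = 23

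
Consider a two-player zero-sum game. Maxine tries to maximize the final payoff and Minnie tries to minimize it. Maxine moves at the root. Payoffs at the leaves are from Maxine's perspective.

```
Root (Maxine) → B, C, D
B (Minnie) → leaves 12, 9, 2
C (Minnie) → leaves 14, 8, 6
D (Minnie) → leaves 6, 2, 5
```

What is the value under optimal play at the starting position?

B (Minnie): min(12, 9, 2) = 2
C (Minnie): min(14, 8, 6) = 6
D (Minnie): min(6, 2, 5) = 2
Root (Maxine): max(2, 6, 2) = 6

6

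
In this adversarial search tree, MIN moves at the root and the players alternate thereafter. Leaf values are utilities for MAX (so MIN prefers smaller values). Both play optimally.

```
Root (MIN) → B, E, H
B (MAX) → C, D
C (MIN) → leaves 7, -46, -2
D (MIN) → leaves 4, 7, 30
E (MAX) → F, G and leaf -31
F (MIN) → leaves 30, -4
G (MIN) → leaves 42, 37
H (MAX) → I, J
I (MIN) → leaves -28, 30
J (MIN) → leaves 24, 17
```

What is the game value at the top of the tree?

4

C (MIN): min(7, -46, -2) = -46
D (MIN): min(4, 7, 30) = 4
B (MAX): max(-46, 4) = 4
F (MIN): min(30, -4) = -4
G (MIN): min(42, 37) = 37
E (MAX): max(-4, 37, -31) = 37
I (MIN): min(-28, 30) = -28
J (MIN): min(24, 17) = 17
H (MAX): max(-28, 17) = 17
Root (MIN): min(4, 37, 17) = 4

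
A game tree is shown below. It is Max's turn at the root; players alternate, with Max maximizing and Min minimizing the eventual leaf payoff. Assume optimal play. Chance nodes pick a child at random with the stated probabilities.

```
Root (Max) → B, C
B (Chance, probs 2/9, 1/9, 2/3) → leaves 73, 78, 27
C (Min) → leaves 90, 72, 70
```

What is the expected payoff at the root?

B (Chance): 2/9·73 + 1/9·78 + 2/3·27 = 42.89
C (Min): min(90, 72, 70) = 70
Root (Max): max(42.89, 70) = 70

70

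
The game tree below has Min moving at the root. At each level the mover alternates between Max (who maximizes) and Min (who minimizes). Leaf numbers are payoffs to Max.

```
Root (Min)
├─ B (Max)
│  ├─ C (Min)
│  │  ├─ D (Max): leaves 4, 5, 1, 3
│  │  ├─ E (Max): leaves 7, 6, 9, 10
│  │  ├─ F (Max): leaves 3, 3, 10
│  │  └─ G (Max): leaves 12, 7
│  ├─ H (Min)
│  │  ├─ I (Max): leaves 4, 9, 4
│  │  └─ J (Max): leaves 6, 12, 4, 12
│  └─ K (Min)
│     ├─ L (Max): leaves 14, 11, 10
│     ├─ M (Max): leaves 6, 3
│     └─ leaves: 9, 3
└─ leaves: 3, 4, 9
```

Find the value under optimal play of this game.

D (Max): max(4, 5, 1, 3) = 5
E (Max): max(7, 6, 9, 10) = 10
F (Max): max(3, 3, 10) = 10
G (Max): max(12, 7) = 12
C (Min): min(5, 10, 10, 12) = 5
I (Max): max(4, 9, 4) = 9
J (Max): max(6, 12, 4, 12) = 12
H (Min): min(9, 12) = 9
L (Max): max(14, 11, 10) = 14
M (Max): max(6, 3) = 6
K (Min): min(14, 6, 9, 3) = 3
B (Max): max(5, 9, 3) = 9
Root (Min): min(9, 3, 4, 9) = 3

3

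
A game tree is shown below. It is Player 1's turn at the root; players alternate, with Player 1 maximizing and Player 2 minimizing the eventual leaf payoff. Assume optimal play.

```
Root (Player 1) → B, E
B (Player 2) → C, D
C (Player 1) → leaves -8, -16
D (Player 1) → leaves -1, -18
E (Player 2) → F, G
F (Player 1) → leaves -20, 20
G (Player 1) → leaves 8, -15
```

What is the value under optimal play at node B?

C: max(-8, -16) = -8
D: max(-1, -18) = -1
B: min(-8, -1) = -8

-8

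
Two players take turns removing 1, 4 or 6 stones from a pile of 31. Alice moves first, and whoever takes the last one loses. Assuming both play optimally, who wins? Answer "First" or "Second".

Second

i:   0  1  2  3  4  5  6  7  8  9 10 11 12 13 14 15 16 17 18 19 20 21 22 23 24 25 26 27 28 29 30 31
     W  L  W  L  W  W  L  W  L  W  W  L  W  L  W  W  L  W  L  W  W  L  W  L  W  W  L  W  L  W  W  L
Position 31 is L, so the second player wins.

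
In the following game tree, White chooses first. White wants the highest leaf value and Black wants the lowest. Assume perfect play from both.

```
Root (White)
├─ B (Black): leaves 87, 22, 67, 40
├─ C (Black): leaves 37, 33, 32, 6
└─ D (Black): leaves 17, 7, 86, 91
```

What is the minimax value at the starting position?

B (Black): min(87, 22, 67, 40) = 22
C (Black): min(37, 33, 32, 6) = 6
D (Black): min(17, 7, 86, 91) = 7
Root (White): max(22, 6, 7) = 22

22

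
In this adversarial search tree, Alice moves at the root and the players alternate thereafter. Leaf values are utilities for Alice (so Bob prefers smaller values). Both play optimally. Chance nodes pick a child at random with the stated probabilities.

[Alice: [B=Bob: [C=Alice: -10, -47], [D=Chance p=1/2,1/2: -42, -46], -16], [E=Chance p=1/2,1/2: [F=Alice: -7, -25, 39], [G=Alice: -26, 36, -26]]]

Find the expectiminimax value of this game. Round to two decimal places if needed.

37.5

C (Alice): max(-10, -47) = -10
D (Chance): 1/2·-42 + 1/2·-46 = -44
B (Bob): min(-10, -44, -16) = -44
F (Alice): max(-7, -25, 39) = 39
G (Alice): max(-26, 36, -26) = 36
E (Chance): 1/2·39 + 1/2·36 = 37.5
Root (Alice): max(-44, 37.5) = 37.5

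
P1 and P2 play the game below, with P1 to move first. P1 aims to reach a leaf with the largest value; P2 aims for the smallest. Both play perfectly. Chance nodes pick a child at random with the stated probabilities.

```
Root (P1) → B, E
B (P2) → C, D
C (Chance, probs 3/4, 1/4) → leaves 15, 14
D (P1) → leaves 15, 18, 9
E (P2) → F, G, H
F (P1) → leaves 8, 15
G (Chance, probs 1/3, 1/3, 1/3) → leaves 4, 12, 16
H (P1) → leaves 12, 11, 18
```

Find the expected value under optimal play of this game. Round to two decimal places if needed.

14.75

C (Chance): 3/4·15 + 1/4·14 = 14.75
D (P1): max(15, 18, 9) = 18
B (P2): min(14.75, 18) = 14.75
F (P1): max(8, 15) = 15
G (Chance): 1/3·4 + 1/3·12 + 1/3·16 = 10.67
H (P1): max(12, 11, 18) = 18
E (P2): min(15, 10.67, 18) = 10.67
Root (P1): max(14.75, 10.67) = 14.75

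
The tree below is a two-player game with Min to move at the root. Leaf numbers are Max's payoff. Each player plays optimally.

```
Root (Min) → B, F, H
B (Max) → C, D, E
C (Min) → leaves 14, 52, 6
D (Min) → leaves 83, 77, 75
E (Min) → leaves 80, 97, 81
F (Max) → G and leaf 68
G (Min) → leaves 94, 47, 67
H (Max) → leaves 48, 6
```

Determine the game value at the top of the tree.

C (Min): min(14, 52, 6) = 6
D (Min): min(83, 77, 75) = 75
E (Min): min(80, 97, 81) = 80
B (Max): max(6, 75, 80) = 80
G (Min): min(94, 47, 67) = 47
F (Max): max(47, 68) = 68
H (Max): max(48, 6) = 48
Root (Min): min(80, 68, 48) = 48

48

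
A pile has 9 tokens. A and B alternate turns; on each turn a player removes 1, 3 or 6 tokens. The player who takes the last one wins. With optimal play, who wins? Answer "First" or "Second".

Second

Compute winning (W) and losing (L) positions by backward induction:
i:   0  1  2  3  4  5  6  7  8  9
     L  W  L  W  L  W  W  W  W  L
Position 9 is L, so the second player wins.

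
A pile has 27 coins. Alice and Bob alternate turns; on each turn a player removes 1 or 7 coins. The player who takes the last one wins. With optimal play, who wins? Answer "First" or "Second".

Positions where the player to move wins (W) vs loses (L):
i:   0  1  2  3  4  5  6  7  8  9 10 11 12 13 14 15 16 17 18 19 20 21 22 23 24 25 26 27
     L  W  L  W  L  W  L  W  L  W  L  W  L  W  L  W  L  W  L  W  L  W  L  W  L  W  L  W
Position 27 is W, so the first player wins.

First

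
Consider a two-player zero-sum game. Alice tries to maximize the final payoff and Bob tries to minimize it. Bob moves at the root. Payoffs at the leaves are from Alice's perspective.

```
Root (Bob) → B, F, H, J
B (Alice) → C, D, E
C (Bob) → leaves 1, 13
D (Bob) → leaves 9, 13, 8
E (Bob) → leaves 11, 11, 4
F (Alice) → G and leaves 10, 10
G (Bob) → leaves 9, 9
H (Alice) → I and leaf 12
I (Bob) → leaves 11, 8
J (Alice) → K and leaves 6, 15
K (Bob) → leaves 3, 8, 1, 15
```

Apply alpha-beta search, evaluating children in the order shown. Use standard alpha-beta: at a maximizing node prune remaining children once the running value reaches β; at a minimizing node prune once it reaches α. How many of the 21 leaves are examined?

C [α=-∞,β=+∞]: v=1
D [α=1,β=+∞]: v=8
E [α=8,β=+∞]: v=4
B [α=-∞,β=+∞]: v=8
G [α=-∞,β=8]: v=9
F [α=-∞,β=8]: v=9 after child 1 ≥ β → β-cutoff, skip 2
I [α=-∞,β=8]: v=8
H [α=-∞,β=8]: v=8 after child 1 ≥ β → β-cutoff, skip 1
K [α=-∞,β=8]: v=1
J [α=-∞,β=8]: v=15
Root [α=-∞,β=+∞]: v=8
Leaves evaluated: 18 of 21.

18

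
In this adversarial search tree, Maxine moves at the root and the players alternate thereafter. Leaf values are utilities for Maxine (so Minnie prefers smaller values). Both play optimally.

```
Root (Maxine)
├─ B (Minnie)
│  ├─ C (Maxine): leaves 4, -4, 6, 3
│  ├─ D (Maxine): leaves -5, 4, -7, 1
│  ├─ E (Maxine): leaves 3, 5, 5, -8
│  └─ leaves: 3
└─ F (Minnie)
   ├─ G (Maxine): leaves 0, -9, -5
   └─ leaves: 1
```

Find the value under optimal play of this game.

C (Maxine): max(4, -4, 6, 3) = 6
D (Maxine): max(-5, 4, -7, 1) = 4
E (Maxine): max(3, 5, 5, -8) = 5
B (Minnie): min(6, 4, 5, 3) = 3
G (Maxine): max(0, -9, -5) = 0
F (Minnie): min(0, 1) = 0
Root (Maxine): max(3, 0) = 3

3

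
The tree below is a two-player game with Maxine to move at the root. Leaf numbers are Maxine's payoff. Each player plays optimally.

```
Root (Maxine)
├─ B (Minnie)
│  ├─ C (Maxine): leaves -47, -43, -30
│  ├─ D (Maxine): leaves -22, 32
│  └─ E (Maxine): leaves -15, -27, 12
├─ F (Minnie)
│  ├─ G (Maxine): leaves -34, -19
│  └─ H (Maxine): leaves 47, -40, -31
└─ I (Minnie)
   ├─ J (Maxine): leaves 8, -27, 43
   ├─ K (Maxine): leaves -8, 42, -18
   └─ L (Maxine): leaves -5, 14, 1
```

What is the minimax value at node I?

14

J: max(8, -27, 43) = 43
K: max(-8, 42, -18) = 42
L: max(-5, 14, 1) = 14
I: min(43, 42, 14) = 14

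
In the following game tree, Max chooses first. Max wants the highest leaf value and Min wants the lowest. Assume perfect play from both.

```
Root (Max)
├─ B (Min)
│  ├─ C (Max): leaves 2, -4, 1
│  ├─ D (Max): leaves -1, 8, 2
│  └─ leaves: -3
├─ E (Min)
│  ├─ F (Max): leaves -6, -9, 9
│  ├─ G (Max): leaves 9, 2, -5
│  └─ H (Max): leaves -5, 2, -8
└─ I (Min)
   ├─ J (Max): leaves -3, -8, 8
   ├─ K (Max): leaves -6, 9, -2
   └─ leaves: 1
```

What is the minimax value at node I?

1

J: max(-3, -8, 8) = 8
K: max(-6, 9, -2) = 9
I: min(8, 9, 1) = 1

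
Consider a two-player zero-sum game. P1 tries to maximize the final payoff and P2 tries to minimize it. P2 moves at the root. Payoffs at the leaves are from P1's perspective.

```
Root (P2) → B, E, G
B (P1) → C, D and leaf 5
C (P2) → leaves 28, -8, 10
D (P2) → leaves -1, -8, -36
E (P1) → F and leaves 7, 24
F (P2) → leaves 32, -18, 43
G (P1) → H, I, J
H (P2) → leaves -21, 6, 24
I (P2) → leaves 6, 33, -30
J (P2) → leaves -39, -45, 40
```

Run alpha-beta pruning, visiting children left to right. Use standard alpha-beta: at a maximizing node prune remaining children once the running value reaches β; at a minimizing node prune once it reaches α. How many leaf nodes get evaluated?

17

C [α=-∞,β=+∞]: v=-8
D [α=-8,β=+∞]: v=-8 after child 2 ≤ α → α-cutoff, skip 1
B [α=-∞,β=+∞]: v=5
F [α=-∞,β=5]: v=-18
E [α=-∞,β=5]: v=7 after child 2 ≥ β → β-cutoff, skip 1
H [α=-∞,β=5]: v=-21
I [α=-21,β=5]: v=-30
J [α=-21,β=5]: v=-39 after child 1 ≤ α → α-cutoff, skip 2
G [α=-∞,β=5]: v=-21
Root [α=-∞,β=+∞]: v=-21
Leaves evaluated: 17 of 21.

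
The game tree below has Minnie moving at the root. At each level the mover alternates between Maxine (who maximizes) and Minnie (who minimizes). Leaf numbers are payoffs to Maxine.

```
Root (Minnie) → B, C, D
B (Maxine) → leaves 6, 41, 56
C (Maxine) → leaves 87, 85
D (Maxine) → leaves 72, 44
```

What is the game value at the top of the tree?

B (Maxine): max(6, 41, 56) = 56
C (Maxine): max(87, 85) = 87
D (Maxine): max(72, 44) = 72
Root (Minnie): min(56, 87, 72) = 56

56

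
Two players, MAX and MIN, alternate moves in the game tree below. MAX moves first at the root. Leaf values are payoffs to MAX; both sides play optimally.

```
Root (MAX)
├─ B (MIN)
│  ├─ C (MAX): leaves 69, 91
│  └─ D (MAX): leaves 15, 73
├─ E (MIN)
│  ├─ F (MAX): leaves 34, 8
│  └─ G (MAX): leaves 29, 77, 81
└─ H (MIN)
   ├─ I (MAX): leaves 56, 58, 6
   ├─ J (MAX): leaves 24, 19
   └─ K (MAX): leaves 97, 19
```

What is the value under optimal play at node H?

I: max(56, 58, 6) = 58
J: max(24, 19) = 24
K: max(97, 19) = 97
H: min(58, 24, 97) = 24

24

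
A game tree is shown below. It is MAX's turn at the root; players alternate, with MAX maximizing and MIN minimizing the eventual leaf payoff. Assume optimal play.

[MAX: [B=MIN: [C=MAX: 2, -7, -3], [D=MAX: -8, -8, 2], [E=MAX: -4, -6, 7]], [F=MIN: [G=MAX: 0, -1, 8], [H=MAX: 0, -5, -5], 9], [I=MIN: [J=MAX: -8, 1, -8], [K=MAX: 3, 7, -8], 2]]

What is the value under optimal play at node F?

G: max(0, -1, 8) = 8
H: max(0, -5, -5) = 0
F: min(8, 0, 9) = 0

0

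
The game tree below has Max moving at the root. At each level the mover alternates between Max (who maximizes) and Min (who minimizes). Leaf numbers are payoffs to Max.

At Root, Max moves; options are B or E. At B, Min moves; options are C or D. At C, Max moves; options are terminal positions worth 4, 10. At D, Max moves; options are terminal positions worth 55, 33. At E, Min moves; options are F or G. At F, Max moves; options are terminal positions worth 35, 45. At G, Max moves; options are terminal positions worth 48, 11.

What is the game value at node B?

C: max(4, 10) = 10
D: max(55, 33) = 55
B: min(10, 55) = 10

10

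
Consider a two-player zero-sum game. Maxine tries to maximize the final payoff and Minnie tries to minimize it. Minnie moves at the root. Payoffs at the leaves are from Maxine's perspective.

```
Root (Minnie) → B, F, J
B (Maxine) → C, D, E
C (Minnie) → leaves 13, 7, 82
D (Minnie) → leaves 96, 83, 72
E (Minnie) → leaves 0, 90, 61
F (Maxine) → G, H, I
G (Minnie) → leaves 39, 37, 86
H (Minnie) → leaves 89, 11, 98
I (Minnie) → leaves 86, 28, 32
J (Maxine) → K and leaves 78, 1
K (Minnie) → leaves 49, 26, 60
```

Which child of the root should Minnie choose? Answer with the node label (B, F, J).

C (Minnie): min(13, 7, 82) = 7
D (Minnie): min(96, 83, 72) = 72
E (Minnie): min(0, 90, 61) = 0
B (Maxine): max(7, 72, 0) = 72
G (Minnie): min(39, 37, 86) = 37
H (Minnie): min(89, 11, 98) = 11
I (Minnie): min(86, 28, 32) = 28
F (Maxine): max(37, 11, 28) = 37
K (Minnie): min(49, 26, 60) = 26
J (Maxine): max(26, 78, 1) = 78
Root (Minnie): min(72, 37, 78) = 37
Minnie picks the child with the lowest value: F (value 37).

F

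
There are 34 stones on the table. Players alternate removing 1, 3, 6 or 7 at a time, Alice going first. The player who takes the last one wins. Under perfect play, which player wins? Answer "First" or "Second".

Mark each pile size as W (mover wins) or L (mover loses):
i:   0  1  2  3  4  5  6  7  8  9 10 11 12 13 14 15 16 17 18 19 20 21 22 23 24 25 26 27 28 29 30 31 32 33 34
     L  W  L  W  L  W  W  W  W  W  W  W  L  W  L  W  L  W  W  W  W  W  W  W  L  W  L  W  L  W  W  W  W  W  W
Position 34 is W, so the first player wins.

First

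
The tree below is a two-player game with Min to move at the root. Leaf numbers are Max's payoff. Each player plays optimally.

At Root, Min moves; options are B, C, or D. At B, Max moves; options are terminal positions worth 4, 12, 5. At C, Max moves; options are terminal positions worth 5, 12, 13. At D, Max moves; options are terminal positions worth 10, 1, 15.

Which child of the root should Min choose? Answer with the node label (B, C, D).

B

B (Max): max(4, 12, 5) = 12
C (Max): max(5, 12, 13) = 13
D (Max): max(10, 1, 15) = 15
Root (Min): min(12, 13, 15) = 12
Min picks the child with the lowest value: B (value 12).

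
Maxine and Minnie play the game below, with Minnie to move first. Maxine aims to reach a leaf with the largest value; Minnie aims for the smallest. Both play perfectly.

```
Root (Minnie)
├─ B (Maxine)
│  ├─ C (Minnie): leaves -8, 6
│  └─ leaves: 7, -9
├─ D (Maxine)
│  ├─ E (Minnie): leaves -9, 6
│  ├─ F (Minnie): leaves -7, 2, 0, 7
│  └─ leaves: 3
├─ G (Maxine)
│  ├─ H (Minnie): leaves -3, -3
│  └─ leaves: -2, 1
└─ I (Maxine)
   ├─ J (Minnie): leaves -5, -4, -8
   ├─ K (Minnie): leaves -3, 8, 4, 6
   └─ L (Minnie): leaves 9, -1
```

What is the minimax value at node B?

C: min(-8, 6) = -8
B: max(-8, 7, -9) = 7

7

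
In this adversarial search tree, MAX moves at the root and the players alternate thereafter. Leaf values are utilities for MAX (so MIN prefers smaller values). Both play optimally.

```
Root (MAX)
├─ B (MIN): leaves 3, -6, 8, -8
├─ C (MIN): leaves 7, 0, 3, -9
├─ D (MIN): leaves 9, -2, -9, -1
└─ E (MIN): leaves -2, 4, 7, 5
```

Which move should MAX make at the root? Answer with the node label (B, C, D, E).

E

B (MIN): min(3, -6, 8, -8) = -8
C (MIN): min(7, 0, 3, -9) = -9
D (MIN): min(9, -2, -9, -1) = -9
E (MIN): min(-2, 4, 7, 5) = -2
Root (MAX): max(-8, -9, -9, -2) = -2
MAX picks the child with the highest value: E (value -2).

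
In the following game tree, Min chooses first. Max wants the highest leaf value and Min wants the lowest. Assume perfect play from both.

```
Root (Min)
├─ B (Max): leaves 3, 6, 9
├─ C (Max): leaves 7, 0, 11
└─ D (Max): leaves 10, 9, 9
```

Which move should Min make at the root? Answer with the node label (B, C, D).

B (Max): max(3, 6, 9) = 9
C (Max): max(7, 0, 11) = 11
D (Max): max(10, 9, 9) = 10
Root (Min): min(9, 11, 10) = 9
Min picks the child with the lowest value: B (value 9).

B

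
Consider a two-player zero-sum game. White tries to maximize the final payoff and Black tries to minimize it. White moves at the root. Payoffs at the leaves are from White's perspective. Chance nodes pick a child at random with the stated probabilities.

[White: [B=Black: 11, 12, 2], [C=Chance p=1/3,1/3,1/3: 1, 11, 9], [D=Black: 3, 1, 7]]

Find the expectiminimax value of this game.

7

B (Black): min(11, 12, 2) = 2
C (Chance): 1/3·1 + 1/3·11 + 1/3·9 = 7
D (Black): min(3, 1, 7) = 1
Root (White): max(2, 7, 1) = 7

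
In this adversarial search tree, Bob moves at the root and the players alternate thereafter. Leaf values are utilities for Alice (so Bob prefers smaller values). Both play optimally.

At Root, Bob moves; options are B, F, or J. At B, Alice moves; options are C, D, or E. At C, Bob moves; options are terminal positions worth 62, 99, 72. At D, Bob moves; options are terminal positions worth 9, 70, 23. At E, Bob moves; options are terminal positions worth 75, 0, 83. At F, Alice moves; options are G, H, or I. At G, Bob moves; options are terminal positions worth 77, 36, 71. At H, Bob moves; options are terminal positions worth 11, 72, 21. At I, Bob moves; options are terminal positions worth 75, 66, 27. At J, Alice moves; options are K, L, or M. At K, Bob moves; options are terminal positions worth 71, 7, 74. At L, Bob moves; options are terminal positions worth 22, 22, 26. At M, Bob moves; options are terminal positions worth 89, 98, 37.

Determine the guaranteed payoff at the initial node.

36

C (Bob): min(62, 99, 72) = 62
D (Bob): min(9, 70, 23) = 9
E (Bob): min(75, 0, 83) = 0
B (Alice): max(62, 9, 0) = 62
G (Bob): min(77, 36, 71) = 36
H (Bob): min(11, 72, 21) = 11
I (Bob): min(75, 66, 27) = 27
F (Alice): max(36, 11, 27) = 36
K (Bob): min(71, 7, 74) = 7
L (Bob): min(22, 22, 26) = 22
M (Bob): min(89, 98, 37) = 37
J (Alice): max(7, 22, 37) = 37
Root (Bob): min(62, 36, 37) = 36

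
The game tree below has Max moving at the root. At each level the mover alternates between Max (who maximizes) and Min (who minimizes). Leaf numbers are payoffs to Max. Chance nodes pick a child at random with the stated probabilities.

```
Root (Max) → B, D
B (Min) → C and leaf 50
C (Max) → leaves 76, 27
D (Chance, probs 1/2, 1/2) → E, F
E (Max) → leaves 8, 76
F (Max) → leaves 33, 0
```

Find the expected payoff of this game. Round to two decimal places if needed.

54.5

C (Max): max(76, 27) = 76
B (Min): min(76, 50) = 50
E (Max): max(8, 76) = 76
F (Max): max(33, 0) = 33
D (Chance): 1/2·76 + 1/2·33 = 54.5
Root (Max): max(50, 54.5) = 54.5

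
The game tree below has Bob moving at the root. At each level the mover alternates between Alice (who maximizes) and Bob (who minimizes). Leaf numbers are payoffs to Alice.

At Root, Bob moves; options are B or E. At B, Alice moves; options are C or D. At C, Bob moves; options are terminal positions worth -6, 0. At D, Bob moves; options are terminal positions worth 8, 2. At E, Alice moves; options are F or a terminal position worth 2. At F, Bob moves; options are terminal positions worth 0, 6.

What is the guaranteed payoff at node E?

2

F: min(0, 6) = 0
E: max(0, 2) = 2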